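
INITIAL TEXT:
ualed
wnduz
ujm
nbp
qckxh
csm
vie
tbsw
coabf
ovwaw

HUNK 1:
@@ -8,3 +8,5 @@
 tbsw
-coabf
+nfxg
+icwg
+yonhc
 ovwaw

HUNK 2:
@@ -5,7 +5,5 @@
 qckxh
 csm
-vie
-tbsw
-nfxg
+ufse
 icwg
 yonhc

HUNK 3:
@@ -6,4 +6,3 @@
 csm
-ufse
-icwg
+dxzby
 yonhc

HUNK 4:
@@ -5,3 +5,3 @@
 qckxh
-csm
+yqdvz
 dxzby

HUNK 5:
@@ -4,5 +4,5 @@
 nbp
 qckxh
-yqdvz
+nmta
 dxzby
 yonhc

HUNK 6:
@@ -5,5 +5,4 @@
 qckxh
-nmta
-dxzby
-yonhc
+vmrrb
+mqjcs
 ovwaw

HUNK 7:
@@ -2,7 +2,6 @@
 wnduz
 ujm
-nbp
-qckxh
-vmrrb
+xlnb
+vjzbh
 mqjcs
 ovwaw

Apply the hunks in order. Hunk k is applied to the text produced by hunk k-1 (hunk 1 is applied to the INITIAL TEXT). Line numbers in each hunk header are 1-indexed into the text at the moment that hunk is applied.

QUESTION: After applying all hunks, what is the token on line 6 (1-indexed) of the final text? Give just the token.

Hunk 1: at line 8 remove [coabf] add [nfxg,icwg,yonhc] -> 12 lines: ualed wnduz ujm nbp qckxh csm vie tbsw nfxg icwg yonhc ovwaw
Hunk 2: at line 5 remove [vie,tbsw,nfxg] add [ufse] -> 10 lines: ualed wnduz ujm nbp qckxh csm ufse icwg yonhc ovwaw
Hunk 3: at line 6 remove [ufse,icwg] add [dxzby] -> 9 lines: ualed wnduz ujm nbp qckxh csm dxzby yonhc ovwaw
Hunk 4: at line 5 remove [csm] add [yqdvz] -> 9 lines: ualed wnduz ujm nbp qckxh yqdvz dxzby yonhc ovwaw
Hunk 5: at line 4 remove [yqdvz] add [nmta] -> 9 lines: ualed wnduz ujm nbp qckxh nmta dxzby yonhc ovwaw
Hunk 6: at line 5 remove [nmta,dxzby,yonhc] add [vmrrb,mqjcs] -> 8 lines: ualed wnduz ujm nbp qckxh vmrrb mqjcs ovwaw
Hunk 7: at line 2 remove [nbp,qckxh,vmrrb] add [xlnb,vjzbh] -> 7 lines: ualed wnduz ujm xlnb vjzbh mqjcs ovwaw
Final line 6: mqjcs

Answer: mqjcs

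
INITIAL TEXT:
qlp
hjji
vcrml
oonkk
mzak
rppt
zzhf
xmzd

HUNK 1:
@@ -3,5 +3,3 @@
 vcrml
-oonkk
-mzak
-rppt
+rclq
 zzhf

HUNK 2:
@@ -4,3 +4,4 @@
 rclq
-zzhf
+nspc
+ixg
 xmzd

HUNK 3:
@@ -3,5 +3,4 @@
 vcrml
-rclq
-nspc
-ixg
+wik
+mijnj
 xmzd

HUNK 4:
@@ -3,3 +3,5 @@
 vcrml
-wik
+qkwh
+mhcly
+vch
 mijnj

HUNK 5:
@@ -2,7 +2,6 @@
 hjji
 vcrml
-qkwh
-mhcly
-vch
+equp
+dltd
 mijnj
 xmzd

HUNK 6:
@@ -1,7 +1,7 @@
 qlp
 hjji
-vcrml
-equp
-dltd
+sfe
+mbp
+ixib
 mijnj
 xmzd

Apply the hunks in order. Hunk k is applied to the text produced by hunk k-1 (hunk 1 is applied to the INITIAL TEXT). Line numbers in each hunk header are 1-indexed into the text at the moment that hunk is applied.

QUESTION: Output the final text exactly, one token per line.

Hunk 1: at line 3 remove [oonkk,mzak,rppt] add [rclq] -> 6 lines: qlp hjji vcrml rclq zzhf xmzd
Hunk 2: at line 4 remove [zzhf] add [nspc,ixg] -> 7 lines: qlp hjji vcrml rclq nspc ixg xmzd
Hunk 3: at line 3 remove [rclq,nspc,ixg] add [wik,mijnj] -> 6 lines: qlp hjji vcrml wik mijnj xmzd
Hunk 4: at line 3 remove [wik] add [qkwh,mhcly,vch] -> 8 lines: qlp hjji vcrml qkwh mhcly vch mijnj xmzd
Hunk 5: at line 2 remove [qkwh,mhcly,vch] add [equp,dltd] -> 7 lines: qlp hjji vcrml equp dltd mijnj xmzd
Hunk 6: at line 1 remove [vcrml,equp,dltd] add [sfe,mbp,ixib] -> 7 lines: qlp hjji sfe mbp ixib mijnj xmzd

Answer: qlp
hjji
sfe
mbp
ixib
mijnj
xmzd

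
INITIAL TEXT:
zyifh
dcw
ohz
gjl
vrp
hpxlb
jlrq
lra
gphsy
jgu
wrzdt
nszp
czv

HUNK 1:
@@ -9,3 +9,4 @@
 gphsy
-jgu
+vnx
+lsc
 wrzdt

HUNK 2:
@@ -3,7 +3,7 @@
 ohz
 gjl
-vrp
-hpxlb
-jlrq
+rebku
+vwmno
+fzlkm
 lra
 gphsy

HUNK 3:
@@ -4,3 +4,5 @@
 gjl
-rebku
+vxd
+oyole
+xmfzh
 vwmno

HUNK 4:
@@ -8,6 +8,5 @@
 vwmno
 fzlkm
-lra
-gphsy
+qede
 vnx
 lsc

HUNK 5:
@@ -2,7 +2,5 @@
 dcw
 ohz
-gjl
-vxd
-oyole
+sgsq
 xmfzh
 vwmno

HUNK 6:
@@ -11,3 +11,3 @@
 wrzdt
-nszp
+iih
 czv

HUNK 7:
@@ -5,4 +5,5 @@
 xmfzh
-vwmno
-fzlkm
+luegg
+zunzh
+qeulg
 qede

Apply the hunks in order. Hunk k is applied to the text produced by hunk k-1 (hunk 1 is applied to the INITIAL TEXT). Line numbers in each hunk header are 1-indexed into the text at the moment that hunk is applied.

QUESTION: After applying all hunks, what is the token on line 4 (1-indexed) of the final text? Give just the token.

Answer: sgsq

Derivation:
Hunk 1: at line 9 remove [jgu] add [vnx,lsc] -> 14 lines: zyifh dcw ohz gjl vrp hpxlb jlrq lra gphsy vnx lsc wrzdt nszp czv
Hunk 2: at line 3 remove [vrp,hpxlb,jlrq] add [rebku,vwmno,fzlkm] -> 14 lines: zyifh dcw ohz gjl rebku vwmno fzlkm lra gphsy vnx lsc wrzdt nszp czv
Hunk 3: at line 4 remove [rebku] add [vxd,oyole,xmfzh] -> 16 lines: zyifh dcw ohz gjl vxd oyole xmfzh vwmno fzlkm lra gphsy vnx lsc wrzdt nszp czv
Hunk 4: at line 8 remove [lra,gphsy] add [qede] -> 15 lines: zyifh dcw ohz gjl vxd oyole xmfzh vwmno fzlkm qede vnx lsc wrzdt nszp czv
Hunk 5: at line 2 remove [gjl,vxd,oyole] add [sgsq] -> 13 lines: zyifh dcw ohz sgsq xmfzh vwmno fzlkm qede vnx lsc wrzdt nszp czv
Hunk 6: at line 11 remove [nszp] add [iih] -> 13 lines: zyifh dcw ohz sgsq xmfzh vwmno fzlkm qede vnx lsc wrzdt iih czv
Hunk 7: at line 5 remove [vwmno,fzlkm] add [luegg,zunzh,qeulg] -> 14 lines: zyifh dcw ohz sgsq xmfzh luegg zunzh qeulg qede vnx lsc wrzdt iih czv
Final line 4: sgsq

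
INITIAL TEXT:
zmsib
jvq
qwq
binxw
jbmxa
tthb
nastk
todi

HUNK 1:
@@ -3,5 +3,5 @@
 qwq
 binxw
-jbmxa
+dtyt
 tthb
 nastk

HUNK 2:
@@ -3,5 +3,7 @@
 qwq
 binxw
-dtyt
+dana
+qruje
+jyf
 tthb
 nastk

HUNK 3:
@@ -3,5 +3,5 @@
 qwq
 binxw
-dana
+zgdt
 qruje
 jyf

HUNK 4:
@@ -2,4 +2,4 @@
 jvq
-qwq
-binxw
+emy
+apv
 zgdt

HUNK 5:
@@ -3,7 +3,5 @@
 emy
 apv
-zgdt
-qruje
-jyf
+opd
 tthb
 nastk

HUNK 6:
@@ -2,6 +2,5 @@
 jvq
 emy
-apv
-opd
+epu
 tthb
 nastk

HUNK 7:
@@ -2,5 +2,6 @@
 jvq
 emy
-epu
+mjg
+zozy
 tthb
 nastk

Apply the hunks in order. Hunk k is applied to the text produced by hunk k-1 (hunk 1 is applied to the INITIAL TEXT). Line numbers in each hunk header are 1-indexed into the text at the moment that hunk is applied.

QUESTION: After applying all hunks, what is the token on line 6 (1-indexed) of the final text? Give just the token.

Hunk 1: at line 3 remove [jbmxa] add [dtyt] -> 8 lines: zmsib jvq qwq binxw dtyt tthb nastk todi
Hunk 2: at line 3 remove [dtyt] add [dana,qruje,jyf] -> 10 lines: zmsib jvq qwq binxw dana qruje jyf tthb nastk todi
Hunk 3: at line 3 remove [dana] add [zgdt] -> 10 lines: zmsib jvq qwq binxw zgdt qruje jyf tthb nastk todi
Hunk 4: at line 2 remove [qwq,binxw] add [emy,apv] -> 10 lines: zmsib jvq emy apv zgdt qruje jyf tthb nastk todi
Hunk 5: at line 3 remove [zgdt,qruje,jyf] add [opd] -> 8 lines: zmsib jvq emy apv opd tthb nastk todi
Hunk 6: at line 2 remove [apv,opd] add [epu] -> 7 lines: zmsib jvq emy epu tthb nastk todi
Hunk 7: at line 2 remove [epu] add [mjg,zozy] -> 8 lines: zmsib jvq emy mjg zozy tthb nastk todi
Final line 6: tthb

Answer: tthb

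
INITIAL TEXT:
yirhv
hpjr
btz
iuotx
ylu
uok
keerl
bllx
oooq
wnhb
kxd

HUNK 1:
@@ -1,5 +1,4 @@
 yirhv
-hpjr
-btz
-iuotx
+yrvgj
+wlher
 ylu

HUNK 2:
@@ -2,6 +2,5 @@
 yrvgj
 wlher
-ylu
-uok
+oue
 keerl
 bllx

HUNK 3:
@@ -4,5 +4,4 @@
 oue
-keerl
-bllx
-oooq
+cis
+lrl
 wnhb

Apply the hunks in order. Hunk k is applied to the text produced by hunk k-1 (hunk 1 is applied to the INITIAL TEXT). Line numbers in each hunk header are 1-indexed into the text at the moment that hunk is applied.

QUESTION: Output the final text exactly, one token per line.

Hunk 1: at line 1 remove [hpjr,btz,iuotx] add [yrvgj,wlher] -> 10 lines: yirhv yrvgj wlher ylu uok keerl bllx oooq wnhb kxd
Hunk 2: at line 2 remove [ylu,uok] add [oue] -> 9 lines: yirhv yrvgj wlher oue keerl bllx oooq wnhb kxd
Hunk 3: at line 4 remove [keerl,bllx,oooq] add [cis,lrl] -> 8 lines: yirhv yrvgj wlher oue cis lrl wnhb kxd

Answer: yirhv
yrvgj
wlher
oue
cis
lrl
wnhb
kxd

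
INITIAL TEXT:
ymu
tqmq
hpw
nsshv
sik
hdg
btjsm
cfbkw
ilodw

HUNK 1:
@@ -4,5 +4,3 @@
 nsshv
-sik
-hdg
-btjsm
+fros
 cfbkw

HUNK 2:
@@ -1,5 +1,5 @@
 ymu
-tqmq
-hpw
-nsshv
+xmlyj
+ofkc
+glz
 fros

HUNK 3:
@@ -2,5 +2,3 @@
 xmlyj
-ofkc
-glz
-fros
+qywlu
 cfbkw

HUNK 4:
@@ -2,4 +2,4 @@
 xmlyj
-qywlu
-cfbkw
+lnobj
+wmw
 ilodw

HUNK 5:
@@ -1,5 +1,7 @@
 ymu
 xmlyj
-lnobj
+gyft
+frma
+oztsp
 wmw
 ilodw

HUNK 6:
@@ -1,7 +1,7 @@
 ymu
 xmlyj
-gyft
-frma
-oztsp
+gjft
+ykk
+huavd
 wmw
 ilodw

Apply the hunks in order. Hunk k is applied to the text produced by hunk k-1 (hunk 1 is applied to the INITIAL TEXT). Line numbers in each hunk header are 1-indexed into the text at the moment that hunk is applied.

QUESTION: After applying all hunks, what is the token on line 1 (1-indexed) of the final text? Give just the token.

Hunk 1: at line 4 remove [sik,hdg,btjsm] add [fros] -> 7 lines: ymu tqmq hpw nsshv fros cfbkw ilodw
Hunk 2: at line 1 remove [tqmq,hpw,nsshv] add [xmlyj,ofkc,glz] -> 7 lines: ymu xmlyj ofkc glz fros cfbkw ilodw
Hunk 3: at line 2 remove [ofkc,glz,fros] add [qywlu] -> 5 lines: ymu xmlyj qywlu cfbkw ilodw
Hunk 4: at line 2 remove [qywlu,cfbkw] add [lnobj,wmw] -> 5 lines: ymu xmlyj lnobj wmw ilodw
Hunk 5: at line 1 remove [lnobj] add [gyft,frma,oztsp] -> 7 lines: ymu xmlyj gyft frma oztsp wmw ilodw
Hunk 6: at line 1 remove [gyft,frma,oztsp] add [gjft,ykk,huavd] -> 7 lines: ymu xmlyj gjft ykk huavd wmw ilodw
Final line 1: ymu

Answer: ymu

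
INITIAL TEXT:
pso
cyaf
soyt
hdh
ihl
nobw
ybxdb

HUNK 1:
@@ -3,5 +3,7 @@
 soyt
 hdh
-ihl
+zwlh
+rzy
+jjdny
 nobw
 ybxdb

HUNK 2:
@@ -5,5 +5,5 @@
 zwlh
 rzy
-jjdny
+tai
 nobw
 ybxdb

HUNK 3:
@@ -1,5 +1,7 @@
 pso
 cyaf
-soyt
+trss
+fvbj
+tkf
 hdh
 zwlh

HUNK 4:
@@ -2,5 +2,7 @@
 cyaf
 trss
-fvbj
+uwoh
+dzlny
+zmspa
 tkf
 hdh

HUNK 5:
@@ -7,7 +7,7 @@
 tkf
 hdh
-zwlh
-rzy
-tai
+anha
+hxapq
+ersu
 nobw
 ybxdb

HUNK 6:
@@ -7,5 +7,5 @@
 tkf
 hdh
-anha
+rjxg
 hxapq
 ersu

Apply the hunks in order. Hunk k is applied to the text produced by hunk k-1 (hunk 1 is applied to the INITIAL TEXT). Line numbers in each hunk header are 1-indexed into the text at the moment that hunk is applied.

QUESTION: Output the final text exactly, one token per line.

Hunk 1: at line 3 remove [ihl] add [zwlh,rzy,jjdny] -> 9 lines: pso cyaf soyt hdh zwlh rzy jjdny nobw ybxdb
Hunk 2: at line 5 remove [jjdny] add [tai] -> 9 lines: pso cyaf soyt hdh zwlh rzy tai nobw ybxdb
Hunk 3: at line 1 remove [soyt] add [trss,fvbj,tkf] -> 11 lines: pso cyaf trss fvbj tkf hdh zwlh rzy tai nobw ybxdb
Hunk 4: at line 2 remove [fvbj] add [uwoh,dzlny,zmspa] -> 13 lines: pso cyaf trss uwoh dzlny zmspa tkf hdh zwlh rzy tai nobw ybxdb
Hunk 5: at line 7 remove [zwlh,rzy,tai] add [anha,hxapq,ersu] -> 13 lines: pso cyaf trss uwoh dzlny zmspa tkf hdh anha hxapq ersu nobw ybxdb
Hunk 6: at line 7 remove [anha] add [rjxg] -> 13 lines: pso cyaf trss uwoh dzlny zmspa tkf hdh rjxg hxapq ersu nobw ybxdb

Answer: pso
cyaf
trss
uwoh
dzlny
zmspa
tkf
hdh
rjxg
hxapq
ersu
nobw
ybxdb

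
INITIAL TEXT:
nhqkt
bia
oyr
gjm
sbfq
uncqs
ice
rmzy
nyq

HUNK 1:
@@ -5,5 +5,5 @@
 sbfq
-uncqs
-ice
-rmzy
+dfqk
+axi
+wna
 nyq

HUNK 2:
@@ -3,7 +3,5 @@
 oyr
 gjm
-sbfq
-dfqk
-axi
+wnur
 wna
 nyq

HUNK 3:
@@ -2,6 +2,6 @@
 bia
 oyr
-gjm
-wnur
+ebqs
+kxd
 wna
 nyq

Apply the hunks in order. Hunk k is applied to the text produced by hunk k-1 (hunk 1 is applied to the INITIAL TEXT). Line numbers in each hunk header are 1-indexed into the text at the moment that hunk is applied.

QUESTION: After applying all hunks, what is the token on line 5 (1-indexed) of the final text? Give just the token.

Answer: kxd

Derivation:
Hunk 1: at line 5 remove [uncqs,ice,rmzy] add [dfqk,axi,wna] -> 9 lines: nhqkt bia oyr gjm sbfq dfqk axi wna nyq
Hunk 2: at line 3 remove [sbfq,dfqk,axi] add [wnur] -> 7 lines: nhqkt bia oyr gjm wnur wna nyq
Hunk 3: at line 2 remove [gjm,wnur] add [ebqs,kxd] -> 7 lines: nhqkt bia oyr ebqs kxd wna nyq
Final line 5: kxd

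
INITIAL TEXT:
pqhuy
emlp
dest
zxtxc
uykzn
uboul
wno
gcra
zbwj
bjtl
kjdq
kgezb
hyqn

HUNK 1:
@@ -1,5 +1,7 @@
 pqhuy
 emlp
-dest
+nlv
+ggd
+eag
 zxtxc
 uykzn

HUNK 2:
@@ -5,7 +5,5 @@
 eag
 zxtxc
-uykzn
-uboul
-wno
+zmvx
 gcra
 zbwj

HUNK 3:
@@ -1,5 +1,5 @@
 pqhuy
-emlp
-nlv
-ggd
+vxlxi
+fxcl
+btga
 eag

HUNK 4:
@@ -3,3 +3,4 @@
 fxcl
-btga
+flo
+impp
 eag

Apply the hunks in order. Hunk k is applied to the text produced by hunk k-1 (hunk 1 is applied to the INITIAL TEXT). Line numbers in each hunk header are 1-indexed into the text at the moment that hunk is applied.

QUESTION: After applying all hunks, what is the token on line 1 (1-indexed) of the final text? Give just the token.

Answer: pqhuy

Derivation:
Hunk 1: at line 1 remove [dest] add [nlv,ggd,eag] -> 15 lines: pqhuy emlp nlv ggd eag zxtxc uykzn uboul wno gcra zbwj bjtl kjdq kgezb hyqn
Hunk 2: at line 5 remove [uykzn,uboul,wno] add [zmvx] -> 13 lines: pqhuy emlp nlv ggd eag zxtxc zmvx gcra zbwj bjtl kjdq kgezb hyqn
Hunk 3: at line 1 remove [emlp,nlv,ggd] add [vxlxi,fxcl,btga] -> 13 lines: pqhuy vxlxi fxcl btga eag zxtxc zmvx gcra zbwj bjtl kjdq kgezb hyqn
Hunk 4: at line 3 remove [btga] add [flo,impp] -> 14 lines: pqhuy vxlxi fxcl flo impp eag zxtxc zmvx gcra zbwj bjtl kjdq kgezb hyqn
Final line 1: pqhuy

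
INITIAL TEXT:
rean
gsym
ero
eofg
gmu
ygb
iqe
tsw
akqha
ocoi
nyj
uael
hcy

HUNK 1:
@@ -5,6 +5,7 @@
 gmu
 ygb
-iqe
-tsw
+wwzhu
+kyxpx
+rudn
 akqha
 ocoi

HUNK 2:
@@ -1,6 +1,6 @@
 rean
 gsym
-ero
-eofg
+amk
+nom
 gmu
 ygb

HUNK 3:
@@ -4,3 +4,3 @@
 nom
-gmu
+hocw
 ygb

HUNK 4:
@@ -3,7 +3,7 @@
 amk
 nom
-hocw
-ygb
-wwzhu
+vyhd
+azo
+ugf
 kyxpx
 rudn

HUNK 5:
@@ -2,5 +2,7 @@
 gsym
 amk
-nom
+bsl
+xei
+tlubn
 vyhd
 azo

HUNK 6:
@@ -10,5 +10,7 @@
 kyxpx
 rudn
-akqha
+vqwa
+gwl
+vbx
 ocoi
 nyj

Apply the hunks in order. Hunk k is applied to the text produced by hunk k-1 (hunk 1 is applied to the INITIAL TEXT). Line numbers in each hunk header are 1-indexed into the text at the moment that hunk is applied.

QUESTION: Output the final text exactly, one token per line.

Hunk 1: at line 5 remove [iqe,tsw] add [wwzhu,kyxpx,rudn] -> 14 lines: rean gsym ero eofg gmu ygb wwzhu kyxpx rudn akqha ocoi nyj uael hcy
Hunk 2: at line 1 remove [ero,eofg] add [amk,nom] -> 14 lines: rean gsym amk nom gmu ygb wwzhu kyxpx rudn akqha ocoi nyj uael hcy
Hunk 3: at line 4 remove [gmu] add [hocw] -> 14 lines: rean gsym amk nom hocw ygb wwzhu kyxpx rudn akqha ocoi nyj uael hcy
Hunk 4: at line 3 remove [hocw,ygb,wwzhu] add [vyhd,azo,ugf] -> 14 lines: rean gsym amk nom vyhd azo ugf kyxpx rudn akqha ocoi nyj uael hcy
Hunk 5: at line 2 remove [nom] add [bsl,xei,tlubn] -> 16 lines: rean gsym amk bsl xei tlubn vyhd azo ugf kyxpx rudn akqha ocoi nyj uael hcy
Hunk 6: at line 10 remove [akqha] add [vqwa,gwl,vbx] -> 18 lines: rean gsym amk bsl xei tlubn vyhd azo ugf kyxpx rudn vqwa gwl vbx ocoi nyj uael hcy

Answer: rean
gsym
amk
bsl
xei
tlubn
vyhd
azo
ugf
kyxpx
rudn
vqwa
gwl
vbx
ocoi
nyj
uael
hcy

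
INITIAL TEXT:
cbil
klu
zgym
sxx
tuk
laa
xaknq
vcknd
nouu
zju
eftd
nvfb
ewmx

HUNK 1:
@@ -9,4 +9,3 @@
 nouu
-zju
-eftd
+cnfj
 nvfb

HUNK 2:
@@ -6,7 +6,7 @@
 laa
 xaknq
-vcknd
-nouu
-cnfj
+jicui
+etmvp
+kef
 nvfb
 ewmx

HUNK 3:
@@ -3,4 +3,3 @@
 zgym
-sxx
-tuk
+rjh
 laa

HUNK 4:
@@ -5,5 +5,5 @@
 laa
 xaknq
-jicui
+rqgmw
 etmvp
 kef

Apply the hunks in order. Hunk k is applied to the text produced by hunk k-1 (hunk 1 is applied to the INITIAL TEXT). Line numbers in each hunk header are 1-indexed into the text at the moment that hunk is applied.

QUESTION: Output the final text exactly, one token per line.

Answer: cbil
klu
zgym
rjh
laa
xaknq
rqgmw
etmvp
kef
nvfb
ewmx

Derivation:
Hunk 1: at line 9 remove [zju,eftd] add [cnfj] -> 12 lines: cbil klu zgym sxx tuk laa xaknq vcknd nouu cnfj nvfb ewmx
Hunk 2: at line 6 remove [vcknd,nouu,cnfj] add [jicui,etmvp,kef] -> 12 lines: cbil klu zgym sxx tuk laa xaknq jicui etmvp kef nvfb ewmx
Hunk 3: at line 3 remove [sxx,tuk] add [rjh] -> 11 lines: cbil klu zgym rjh laa xaknq jicui etmvp kef nvfb ewmx
Hunk 4: at line 5 remove [jicui] add [rqgmw] -> 11 lines: cbil klu zgym rjh laa xaknq rqgmw etmvp kef nvfb ewmx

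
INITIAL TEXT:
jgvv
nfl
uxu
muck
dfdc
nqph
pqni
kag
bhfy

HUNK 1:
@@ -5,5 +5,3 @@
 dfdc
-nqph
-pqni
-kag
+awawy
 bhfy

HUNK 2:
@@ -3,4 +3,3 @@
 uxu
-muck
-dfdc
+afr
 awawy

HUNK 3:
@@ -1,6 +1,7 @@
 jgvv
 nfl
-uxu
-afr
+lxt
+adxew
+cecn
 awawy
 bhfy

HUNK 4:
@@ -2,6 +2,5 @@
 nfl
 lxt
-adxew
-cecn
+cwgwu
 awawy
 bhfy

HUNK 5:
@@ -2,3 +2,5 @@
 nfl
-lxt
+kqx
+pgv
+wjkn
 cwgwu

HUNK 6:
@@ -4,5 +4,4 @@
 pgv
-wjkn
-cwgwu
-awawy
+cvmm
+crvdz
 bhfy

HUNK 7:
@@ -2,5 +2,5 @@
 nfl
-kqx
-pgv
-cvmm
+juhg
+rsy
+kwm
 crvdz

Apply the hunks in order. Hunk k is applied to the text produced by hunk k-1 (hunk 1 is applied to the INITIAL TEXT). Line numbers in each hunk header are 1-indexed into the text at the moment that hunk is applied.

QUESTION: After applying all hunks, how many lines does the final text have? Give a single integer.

Answer: 7

Derivation:
Hunk 1: at line 5 remove [nqph,pqni,kag] add [awawy] -> 7 lines: jgvv nfl uxu muck dfdc awawy bhfy
Hunk 2: at line 3 remove [muck,dfdc] add [afr] -> 6 lines: jgvv nfl uxu afr awawy bhfy
Hunk 3: at line 1 remove [uxu,afr] add [lxt,adxew,cecn] -> 7 lines: jgvv nfl lxt adxew cecn awawy bhfy
Hunk 4: at line 2 remove [adxew,cecn] add [cwgwu] -> 6 lines: jgvv nfl lxt cwgwu awawy bhfy
Hunk 5: at line 2 remove [lxt] add [kqx,pgv,wjkn] -> 8 lines: jgvv nfl kqx pgv wjkn cwgwu awawy bhfy
Hunk 6: at line 4 remove [wjkn,cwgwu,awawy] add [cvmm,crvdz] -> 7 lines: jgvv nfl kqx pgv cvmm crvdz bhfy
Hunk 7: at line 2 remove [kqx,pgv,cvmm] add [juhg,rsy,kwm] -> 7 lines: jgvv nfl juhg rsy kwm crvdz bhfy
Final line count: 7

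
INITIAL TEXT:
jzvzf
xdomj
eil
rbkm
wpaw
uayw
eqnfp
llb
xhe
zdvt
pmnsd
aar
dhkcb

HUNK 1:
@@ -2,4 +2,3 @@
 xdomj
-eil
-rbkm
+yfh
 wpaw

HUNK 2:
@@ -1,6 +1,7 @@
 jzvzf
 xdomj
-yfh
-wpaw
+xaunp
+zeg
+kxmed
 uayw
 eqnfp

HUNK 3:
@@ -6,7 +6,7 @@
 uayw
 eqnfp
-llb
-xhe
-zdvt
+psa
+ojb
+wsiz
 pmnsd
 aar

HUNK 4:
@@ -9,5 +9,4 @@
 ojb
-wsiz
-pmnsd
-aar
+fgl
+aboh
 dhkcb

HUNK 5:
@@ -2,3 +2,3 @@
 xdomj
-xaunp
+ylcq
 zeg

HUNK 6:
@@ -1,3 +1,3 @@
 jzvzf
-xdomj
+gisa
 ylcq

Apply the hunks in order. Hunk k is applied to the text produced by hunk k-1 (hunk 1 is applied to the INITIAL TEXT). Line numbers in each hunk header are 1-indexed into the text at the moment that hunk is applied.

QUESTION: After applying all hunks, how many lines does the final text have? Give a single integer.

Answer: 12

Derivation:
Hunk 1: at line 2 remove [eil,rbkm] add [yfh] -> 12 lines: jzvzf xdomj yfh wpaw uayw eqnfp llb xhe zdvt pmnsd aar dhkcb
Hunk 2: at line 1 remove [yfh,wpaw] add [xaunp,zeg,kxmed] -> 13 lines: jzvzf xdomj xaunp zeg kxmed uayw eqnfp llb xhe zdvt pmnsd aar dhkcb
Hunk 3: at line 6 remove [llb,xhe,zdvt] add [psa,ojb,wsiz] -> 13 lines: jzvzf xdomj xaunp zeg kxmed uayw eqnfp psa ojb wsiz pmnsd aar dhkcb
Hunk 4: at line 9 remove [wsiz,pmnsd,aar] add [fgl,aboh] -> 12 lines: jzvzf xdomj xaunp zeg kxmed uayw eqnfp psa ojb fgl aboh dhkcb
Hunk 5: at line 2 remove [xaunp] add [ylcq] -> 12 lines: jzvzf xdomj ylcq zeg kxmed uayw eqnfp psa ojb fgl aboh dhkcb
Hunk 6: at line 1 remove [xdomj] add [gisa] -> 12 lines: jzvzf gisa ylcq zeg kxmed uayw eqnfp psa ojb fgl aboh dhkcb
Final line count: 12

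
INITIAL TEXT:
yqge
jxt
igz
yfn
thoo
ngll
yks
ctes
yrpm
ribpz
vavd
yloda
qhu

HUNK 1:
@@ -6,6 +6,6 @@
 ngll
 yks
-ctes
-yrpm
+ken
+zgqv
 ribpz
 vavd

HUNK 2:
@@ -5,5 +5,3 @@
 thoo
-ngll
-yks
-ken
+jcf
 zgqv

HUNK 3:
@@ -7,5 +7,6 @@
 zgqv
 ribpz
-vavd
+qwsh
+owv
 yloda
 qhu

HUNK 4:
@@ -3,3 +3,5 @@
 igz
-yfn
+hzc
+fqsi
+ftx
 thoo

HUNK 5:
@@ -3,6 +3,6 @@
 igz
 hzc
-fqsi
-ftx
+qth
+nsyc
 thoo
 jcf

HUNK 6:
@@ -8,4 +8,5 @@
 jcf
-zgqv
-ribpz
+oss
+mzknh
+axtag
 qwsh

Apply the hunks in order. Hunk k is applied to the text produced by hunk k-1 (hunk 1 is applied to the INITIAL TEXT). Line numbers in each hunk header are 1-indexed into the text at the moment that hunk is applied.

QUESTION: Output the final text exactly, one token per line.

Hunk 1: at line 6 remove [ctes,yrpm] add [ken,zgqv] -> 13 lines: yqge jxt igz yfn thoo ngll yks ken zgqv ribpz vavd yloda qhu
Hunk 2: at line 5 remove [ngll,yks,ken] add [jcf] -> 11 lines: yqge jxt igz yfn thoo jcf zgqv ribpz vavd yloda qhu
Hunk 3: at line 7 remove [vavd] add [qwsh,owv] -> 12 lines: yqge jxt igz yfn thoo jcf zgqv ribpz qwsh owv yloda qhu
Hunk 4: at line 3 remove [yfn] add [hzc,fqsi,ftx] -> 14 lines: yqge jxt igz hzc fqsi ftx thoo jcf zgqv ribpz qwsh owv yloda qhu
Hunk 5: at line 3 remove [fqsi,ftx] add [qth,nsyc] -> 14 lines: yqge jxt igz hzc qth nsyc thoo jcf zgqv ribpz qwsh owv yloda qhu
Hunk 6: at line 8 remove [zgqv,ribpz] add [oss,mzknh,axtag] -> 15 lines: yqge jxt igz hzc qth nsyc thoo jcf oss mzknh axtag qwsh owv yloda qhu

Answer: yqge
jxt
igz
hzc
qth
nsyc
thoo
jcf
oss
mzknh
axtag
qwsh
owv
yloda
qhu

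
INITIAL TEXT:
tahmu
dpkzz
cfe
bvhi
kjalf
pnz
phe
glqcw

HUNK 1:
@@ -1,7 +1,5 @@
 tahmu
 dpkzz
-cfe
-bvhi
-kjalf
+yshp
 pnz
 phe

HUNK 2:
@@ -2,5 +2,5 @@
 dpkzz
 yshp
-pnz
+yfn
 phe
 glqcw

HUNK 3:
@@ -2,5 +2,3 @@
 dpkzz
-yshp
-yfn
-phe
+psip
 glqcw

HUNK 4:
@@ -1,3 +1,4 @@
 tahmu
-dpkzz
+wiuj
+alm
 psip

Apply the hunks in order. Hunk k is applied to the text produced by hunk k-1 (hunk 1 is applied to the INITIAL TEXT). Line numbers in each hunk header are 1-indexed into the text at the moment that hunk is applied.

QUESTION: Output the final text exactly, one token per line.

Hunk 1: at line 1 remove [cfe,bvhi,kjalf] add [yshp] -> 6 lines: tahmu dpkzz yshp pnz phe glqcw
Hunk 2: at line 2 remove [pnz] add [yfn] -> 6 lines: tahmu dpkzz yshp yfn phe glqcw
Hunk 3: at line 2 remove [yshp,yfn,phe] add [psip] -> 4 lines: tahmu dpkzz psip glqcw
Hunk 4: at line 1 remove [dpkzz] add [wiuj,alm] -> 5 lines: tahmu wiuj alm psip glqcw

Answer: tahmu
wiuj
alm
psip
glqcw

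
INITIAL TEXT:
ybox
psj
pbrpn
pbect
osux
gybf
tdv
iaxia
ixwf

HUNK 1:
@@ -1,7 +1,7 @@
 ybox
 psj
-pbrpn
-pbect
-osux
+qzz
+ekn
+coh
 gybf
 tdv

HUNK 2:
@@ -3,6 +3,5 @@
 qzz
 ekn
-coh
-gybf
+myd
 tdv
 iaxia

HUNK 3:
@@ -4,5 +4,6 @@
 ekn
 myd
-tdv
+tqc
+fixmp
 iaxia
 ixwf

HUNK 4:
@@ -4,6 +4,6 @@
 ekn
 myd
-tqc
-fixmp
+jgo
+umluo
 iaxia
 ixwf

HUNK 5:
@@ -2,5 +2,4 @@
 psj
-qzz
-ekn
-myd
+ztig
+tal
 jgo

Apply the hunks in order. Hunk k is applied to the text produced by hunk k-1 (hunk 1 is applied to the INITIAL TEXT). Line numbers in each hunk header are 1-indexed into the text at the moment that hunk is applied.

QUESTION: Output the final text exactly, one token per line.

Answer: ybox
psj
ztig
tal
jgo
umluo
iaxia
ixwf

Derivation:
Hunk 1: at line 1 remove [pbrpn,pbect,osux] add [qzz,ekn,coh] -> 9 lines: ybox psj qzz ekn coh gybf tdv iaxia ixwf
Hunk 2: at line 3 remove [coh,gybf] add [myd] -> 8 lines: ybox psj qzz ekn myd tdv iaxia ixwf
Hunk 3: at line 4 remove [tdv] add [tqc,fixmp] -> 9 lines: ybox psj qzz ekn myd tqc fixmp iaxia ixwf
Hunk 4: at line 4 remove [tqc,fixmp] add [jgo,umluo] -> 9 lines: ybox psj qzz ekn myd jgo umluo iaxia ixwf
Hunk 5: at line 2 remove [qzz,ekn,myd] add [ztig,tal] -> 8 lines: ybox psj ztig tal jgo umluo iaxia ixwf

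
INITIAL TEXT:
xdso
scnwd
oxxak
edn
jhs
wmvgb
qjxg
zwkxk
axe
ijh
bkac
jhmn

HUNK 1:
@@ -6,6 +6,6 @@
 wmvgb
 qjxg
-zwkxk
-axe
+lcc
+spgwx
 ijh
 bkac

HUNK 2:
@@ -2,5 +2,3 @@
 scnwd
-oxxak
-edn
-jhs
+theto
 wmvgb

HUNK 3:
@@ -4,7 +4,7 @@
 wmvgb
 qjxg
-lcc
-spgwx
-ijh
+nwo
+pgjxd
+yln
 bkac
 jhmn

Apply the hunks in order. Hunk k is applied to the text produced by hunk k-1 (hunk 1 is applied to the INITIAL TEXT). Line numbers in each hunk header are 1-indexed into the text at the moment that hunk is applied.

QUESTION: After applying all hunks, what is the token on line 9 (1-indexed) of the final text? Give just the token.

Hunk 1: at line 6 remove [zwkxk,axe] add [lcc,spgwx] -> 12 lines: xdso scnwd oxxak edn jhs wmvgb qjxg lcc spgwx ijh bkac jhmn
Hunk 2: at line 2 remove [oxxak,edn,jhs] add [theto] -> 10 lines: xdso scnwd theto wmvgb qjxg lcc spgwx ijh bkac jhmn
Hunk 3: at line 4 remove [lcc,spgwx,ijh] add [nwo,pgjxd,yln] -> 10 lines: xdso scnwd theto wmvgb qjxg nwo pgjxd yln bkac jhmn
Final line 9: bkac

Answer: bkac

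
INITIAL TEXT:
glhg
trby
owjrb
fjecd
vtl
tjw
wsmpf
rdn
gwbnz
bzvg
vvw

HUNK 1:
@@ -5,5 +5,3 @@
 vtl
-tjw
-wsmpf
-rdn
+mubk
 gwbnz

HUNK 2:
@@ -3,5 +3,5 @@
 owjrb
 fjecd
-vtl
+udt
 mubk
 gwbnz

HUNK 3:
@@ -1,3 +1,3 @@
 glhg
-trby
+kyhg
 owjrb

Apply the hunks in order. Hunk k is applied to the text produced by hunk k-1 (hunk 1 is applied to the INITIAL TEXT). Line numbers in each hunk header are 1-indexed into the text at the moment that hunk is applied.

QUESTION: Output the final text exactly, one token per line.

Hunk 1: at line 5 remove [tjw,wsmpf,rdn] add [mubk] -> 9 lines: glhg trby owjrb fjecd vtl mubk gwbnz bzvg vvw
Hunk 2: at line 3 remove [vtl] add [udt] -> 9 lines: glhg trby owjrb fjecd udt mubk gwbnz bzvg vvw
Hunk 3: at line 1 remove [trby] add [kyhg] -> 9 lines: glhg kyhg owjrb fjecd udt mubk gwbnz bzvg vvw

Answer: glhg
kyhg
owjrb
fjecd
udt
mubk
gwbnz
bzvg
vvw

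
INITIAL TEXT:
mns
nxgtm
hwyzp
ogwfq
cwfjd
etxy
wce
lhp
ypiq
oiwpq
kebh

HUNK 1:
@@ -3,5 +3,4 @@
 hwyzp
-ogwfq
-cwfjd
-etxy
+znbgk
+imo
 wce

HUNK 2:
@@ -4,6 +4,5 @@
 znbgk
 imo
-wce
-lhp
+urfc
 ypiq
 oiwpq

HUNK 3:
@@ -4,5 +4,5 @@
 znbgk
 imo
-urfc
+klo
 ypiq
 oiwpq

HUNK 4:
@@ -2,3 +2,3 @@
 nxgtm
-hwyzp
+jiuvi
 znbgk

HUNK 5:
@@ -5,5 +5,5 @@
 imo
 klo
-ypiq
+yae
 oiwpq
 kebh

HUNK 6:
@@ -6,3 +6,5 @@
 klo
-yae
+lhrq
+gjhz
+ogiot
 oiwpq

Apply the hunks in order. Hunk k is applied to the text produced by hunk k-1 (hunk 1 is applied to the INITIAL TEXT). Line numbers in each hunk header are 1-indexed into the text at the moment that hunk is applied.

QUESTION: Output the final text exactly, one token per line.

Hunk 1: at line 3 remove [ogwfq,cwfjd,etxy] add [znbgk,imo] -> 10 lines: mns nxgtm hwyzp znbgk imo wce lhp ypiq oiwpq kebh
Hunk 2: at line 4 remove [wce,lhp] add [urfc] -> 9 lines: mns nxgtm hwyzp znbgk imo urfc ypiq oiwpq kebh
Hunk 3: at line 4 remove [urfc] add [klo] -> 9 lines: mns nxgtm hwyzp znbgk imo klo ypiq oiwpq kebh
Hunk 4: at line 2 remove [hwyzp] add [jiuvi] -> 9 lines: mns nxgtm jiuvi znbgk imo klo ypiq oiwpq kebh
Hunk 5: at line 5 remove [ypiq] add [yae] -> 9 lines: mns nxgtm jiuvi znbgk imo klo yae oiwpq kebh
Hunk 6: at line 6 remove [yae] add [lhrq,gjhz,ogiot] -> 11 lines: mns nxgtm jiuvi znbgk imo klo lhrq gjhz ogiot oiwpq kebh

Answer: mns
nxgtm
jiuvi
znbgk
imo
klo
lhrq
gjhz
ogiot
oiwpq
kebh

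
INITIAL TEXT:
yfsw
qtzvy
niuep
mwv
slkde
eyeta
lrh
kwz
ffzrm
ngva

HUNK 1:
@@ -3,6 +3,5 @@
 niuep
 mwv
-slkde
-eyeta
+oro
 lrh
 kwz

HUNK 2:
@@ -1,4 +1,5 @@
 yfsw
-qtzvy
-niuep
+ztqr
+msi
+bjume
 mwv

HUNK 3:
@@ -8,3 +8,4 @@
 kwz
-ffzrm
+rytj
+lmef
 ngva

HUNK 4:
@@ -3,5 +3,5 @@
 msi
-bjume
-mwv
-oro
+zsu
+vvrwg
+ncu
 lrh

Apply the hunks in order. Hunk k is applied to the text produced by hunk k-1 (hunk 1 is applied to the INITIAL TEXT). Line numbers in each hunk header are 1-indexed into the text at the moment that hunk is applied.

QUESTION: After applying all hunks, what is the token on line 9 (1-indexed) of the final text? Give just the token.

Answer: rytj

Derivation:
Hunk 1: at line 3 remove [slkde,eyeta] add [oro] -> 9 lines: yfsw qtzvy niuep mwv oro lrh kwz ffzrm ngva
Hunk 2: at line 1 remove [qtzvy,niuep] add [ztqr,msi,bjume] -> 10 lines: yfsw ztqr msi bjume mwv oro lrh kwz ffzrm ngva
Hunk 3: at line 8 remove [ffzrm] add [rytj,lmef] -> 11 lines: yfsw ztqr msi bjume mwv oro lrh kwz rytj lmef ngva
Hunk 4: at line 3 remove [bjume,mwv,oro] add [zsu,vvrwg,ncu] -> 11 lines: yfsw ztqr msi zsu vvrwg ncu lrh kwz rytj lmef ngva
Final line 9: rytj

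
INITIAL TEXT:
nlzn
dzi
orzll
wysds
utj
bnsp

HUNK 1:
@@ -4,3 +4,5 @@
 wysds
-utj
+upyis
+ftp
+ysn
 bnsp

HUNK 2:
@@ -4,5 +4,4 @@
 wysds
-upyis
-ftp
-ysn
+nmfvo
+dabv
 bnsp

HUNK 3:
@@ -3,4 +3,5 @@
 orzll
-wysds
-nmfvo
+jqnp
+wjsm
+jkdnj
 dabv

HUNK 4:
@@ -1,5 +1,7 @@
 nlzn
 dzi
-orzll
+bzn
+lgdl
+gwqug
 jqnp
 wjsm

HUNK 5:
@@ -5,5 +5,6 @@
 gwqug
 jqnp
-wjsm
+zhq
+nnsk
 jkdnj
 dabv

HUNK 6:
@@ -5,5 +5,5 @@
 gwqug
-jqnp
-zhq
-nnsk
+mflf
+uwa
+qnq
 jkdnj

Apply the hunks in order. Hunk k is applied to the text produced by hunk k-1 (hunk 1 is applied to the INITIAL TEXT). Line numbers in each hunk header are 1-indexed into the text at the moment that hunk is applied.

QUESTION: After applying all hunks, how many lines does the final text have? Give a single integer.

Hunk 1: at line 4 remove [utj] add [upyis,ftp,ysn] -> 8 lines: nlzn dzi orzll wysds upyis ftp ysn bnsp
Hunk 2: at line 4 remove [upyis,ftp,ysn] add [nmfvo,dabv] -> 7 lines: nlzn dzi orzll wysds nmfvo dabv bnsp
Hunk 3: at line 3 remove [wysds,nmfvo] add [jqnp,wjsm,jkdnj] -> 8 lines: nlzn dzi orzll jqnp wjsm jkdnj dabv bnsp
Hunk 4: at line 1 remove [orzll] add [bzn,lgdl,gwqug] -> 10 lines: nlzn dzi bzn lgdl gwqug jqnp wjsm jkdnj dabv bnsp
Hunk 5: at line 5 remove [wjsm] add [zhq,nnsk] -> 11 lines: nlzn dzi bzn lgdl gwqug jqnp zhq nnsk jkdnj dabv bnsp
Hunk 6: at line 5 remove [jqnp,zhq,nnsk] add [mflf,uwa,qnq] -> 11 lines: nlzn dzi bzn lgdl gwqug mflf uwa qnq jkdnj dabv bnsp
Final line count: 11

Answer: 11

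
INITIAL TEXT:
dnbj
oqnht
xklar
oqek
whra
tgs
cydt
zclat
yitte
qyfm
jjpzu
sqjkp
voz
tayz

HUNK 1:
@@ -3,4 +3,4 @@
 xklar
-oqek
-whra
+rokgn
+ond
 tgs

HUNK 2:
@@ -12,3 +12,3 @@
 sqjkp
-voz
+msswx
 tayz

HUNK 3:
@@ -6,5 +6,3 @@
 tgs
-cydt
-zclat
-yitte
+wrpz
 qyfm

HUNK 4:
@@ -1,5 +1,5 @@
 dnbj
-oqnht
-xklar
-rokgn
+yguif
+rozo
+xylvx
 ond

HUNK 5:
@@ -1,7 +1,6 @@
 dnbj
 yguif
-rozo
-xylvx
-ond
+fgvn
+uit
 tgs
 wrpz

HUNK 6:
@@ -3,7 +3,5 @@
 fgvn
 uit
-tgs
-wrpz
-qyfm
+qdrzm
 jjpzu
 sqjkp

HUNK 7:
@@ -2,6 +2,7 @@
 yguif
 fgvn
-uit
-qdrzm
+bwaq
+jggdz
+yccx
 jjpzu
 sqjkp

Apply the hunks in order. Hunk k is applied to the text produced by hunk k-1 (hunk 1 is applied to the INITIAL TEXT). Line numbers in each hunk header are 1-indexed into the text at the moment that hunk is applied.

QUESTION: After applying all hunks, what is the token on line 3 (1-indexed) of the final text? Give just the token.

Answer: fgvn

Derivation:
Hunk 1: at line 3 remove [oqek,whra] add [rokgn,ond] -> 14 lines: dnbj oqnht xklar rokgn ond tgs cydt zclat yitte qyfm jjpzu sqjkp voz tayz
Hunk 2: at line 12 remove [voz] add [msswx] -> 14 lines: dnbj oqnht xklar rokgn ond tgs cydt zclat yitte qyfm jjpzu sqjkp msswx tayz
Hunk 3: at line 6 remove [cydt,zclat,yitte] add [wrpz] -> 12 lines: dnbj oqnht xklar rokgn ond tgs wrpz qyfm jjpzu sqjkp msswx tayz
Hunk 4: at line 1 remove [oqnht,xklar,rokgn] add [yguif,rozo,xylvx] -> 12 lines: dnbj yguif rozo xylvx ond tgs wrpz qyfm jjpzu sqjkp msswx tayz
Hunk 5: at line 1 remove [rozo,xylvx,ond] add [fgvn,uit] -> 11 lines: dnbj yguif fgvn uit tgs wrpz qyfm jjpzu sqjkp msswx tayz
Hunk 6: at line 3 remove [tgs,wrpz,qyfm] add [qdrzm] -> 9 lines: dnbj yguif fgvn uit qdrzm jjpzu sqjkp msswx tayz
Hunk 7: at line 2 remove [uit,qdrzm] add [bwaq,jggdz,yccx] -> 10 lines: dnbj yguif fgvn bwaq jggdz yccx jjpzu sqjkp msswx tayz
Final line 3: fgvn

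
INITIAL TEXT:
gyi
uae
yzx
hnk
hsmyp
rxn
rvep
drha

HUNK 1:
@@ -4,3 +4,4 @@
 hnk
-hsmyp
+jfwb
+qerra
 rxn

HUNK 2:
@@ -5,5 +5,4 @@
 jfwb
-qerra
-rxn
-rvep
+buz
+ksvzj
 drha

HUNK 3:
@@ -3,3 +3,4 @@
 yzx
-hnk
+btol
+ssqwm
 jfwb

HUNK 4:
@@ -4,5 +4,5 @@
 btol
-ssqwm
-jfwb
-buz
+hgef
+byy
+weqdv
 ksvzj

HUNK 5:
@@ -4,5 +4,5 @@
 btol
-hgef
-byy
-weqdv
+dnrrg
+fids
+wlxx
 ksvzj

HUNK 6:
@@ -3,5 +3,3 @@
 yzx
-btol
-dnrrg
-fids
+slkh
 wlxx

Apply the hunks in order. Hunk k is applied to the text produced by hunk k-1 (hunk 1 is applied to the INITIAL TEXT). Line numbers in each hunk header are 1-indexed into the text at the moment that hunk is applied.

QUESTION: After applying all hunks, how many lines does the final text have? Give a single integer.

Answer: 7

Derivation:
Hunk 1: at line 4 remove [hsmyp] add [jfwb,qerra] -> 9 lines: gyi uae yzx hnk jfwb qerra rxn rvep drha
Hunk 2: at line 5 remove [qerra,rxn,rvep] add [buz,ksvzj] -> 8 lines: gyi uae yzx hnk jfwb buz ksvzj drha
Hunk 3: at line 3 remove [hnk] add [btol,ssqwm] -> 9 lines: gyi uae yzx btol ssqwm jfwb buz ksvzj drha
Hunk 4: at line 4 remove [ssqwm,jfwb,buz] add [hgef,byy,weqdv] -> 9 lines: gyi uae yzx btol hgef byy weqdv ksvzj drha
Hunk 5: at line 4 remove [hgef,byy,weqdv] add [dnrrg,fids,wlxx] -> 9 lines: gyi uae yzx btol dnrrg fids wlxx ksvzj drha
Hunk 6: at line 3 remove [btol,dnrrg,fids] add [slkh] -> 7 lines: gyi uae yzx slkh wlxx ksvzj drha
Final line count: 7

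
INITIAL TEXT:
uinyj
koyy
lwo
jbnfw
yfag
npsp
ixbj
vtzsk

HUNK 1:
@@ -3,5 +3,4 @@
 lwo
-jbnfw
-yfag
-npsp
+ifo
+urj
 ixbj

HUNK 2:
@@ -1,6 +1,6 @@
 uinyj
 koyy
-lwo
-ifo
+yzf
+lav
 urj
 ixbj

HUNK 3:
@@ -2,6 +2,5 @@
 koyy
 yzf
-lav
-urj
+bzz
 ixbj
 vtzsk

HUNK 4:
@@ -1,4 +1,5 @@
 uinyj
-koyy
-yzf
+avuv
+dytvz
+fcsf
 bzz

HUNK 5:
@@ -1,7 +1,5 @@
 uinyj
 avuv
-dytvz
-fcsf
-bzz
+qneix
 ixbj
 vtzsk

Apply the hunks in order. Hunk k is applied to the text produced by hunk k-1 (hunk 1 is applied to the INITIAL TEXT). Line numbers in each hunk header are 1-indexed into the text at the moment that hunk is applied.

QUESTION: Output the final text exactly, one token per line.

Hunk 1: at line 3 remove [jbnfw,yfag,npsp] add [ifo,urj] -> 7 lines: uinyj koyy lwo ifo urj ixbj vtzsk
Hunk 2: at line 1 remove [lwo,ifo] add [yzf,lav] -> 7 lines: uinyj koyy yzf lav urj ixbj vtzsk
Hunk 3: at line 2 remove [lav,urj] add [bzz] -> 6 lines: uinyj koyy yzf bzz ixbj vtzsk
Hunk 4: at line 1 remove [koyy,yzf] add [avuv,dytvz,fcsf] -> 7 lines: uinyj avuv dytvz fcsf bzz ixbj vtzsk
Hunk 5: at line 1 remove [dytvz,fcsf,bzz] add [qneix] -> 5 lines: uinyj avuv qneix ixbj vtzsk

Answer: uinyj
avuv
qneix
ixbj
vtzsk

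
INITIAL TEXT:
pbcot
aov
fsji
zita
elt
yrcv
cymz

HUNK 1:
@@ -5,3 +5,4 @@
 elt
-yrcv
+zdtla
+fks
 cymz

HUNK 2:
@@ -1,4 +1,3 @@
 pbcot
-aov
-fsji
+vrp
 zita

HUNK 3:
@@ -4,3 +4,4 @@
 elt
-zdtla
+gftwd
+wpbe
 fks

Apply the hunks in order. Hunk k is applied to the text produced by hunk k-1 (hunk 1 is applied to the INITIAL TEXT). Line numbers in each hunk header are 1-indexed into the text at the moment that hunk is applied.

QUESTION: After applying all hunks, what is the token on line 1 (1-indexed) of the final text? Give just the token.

Hunk 1: at line 5 remove [yrcv] add [zdtla,fks] -> 8 lines: pbcot aov fsji zita elt zdtla fks cymz
Hunk 2: at line 1 remove [aov,fsji] add [vrp] -> 7 lines: pbcot vrp zita elt zdtla fks cymz
Hunk 3: at line 4 remove [zdtla] add [gftwd,wpbe] -> 8 lines: pbcot vrp zita elt gftwd wpbe fks cymz
Final line 1: pbcot

Answer: pbcot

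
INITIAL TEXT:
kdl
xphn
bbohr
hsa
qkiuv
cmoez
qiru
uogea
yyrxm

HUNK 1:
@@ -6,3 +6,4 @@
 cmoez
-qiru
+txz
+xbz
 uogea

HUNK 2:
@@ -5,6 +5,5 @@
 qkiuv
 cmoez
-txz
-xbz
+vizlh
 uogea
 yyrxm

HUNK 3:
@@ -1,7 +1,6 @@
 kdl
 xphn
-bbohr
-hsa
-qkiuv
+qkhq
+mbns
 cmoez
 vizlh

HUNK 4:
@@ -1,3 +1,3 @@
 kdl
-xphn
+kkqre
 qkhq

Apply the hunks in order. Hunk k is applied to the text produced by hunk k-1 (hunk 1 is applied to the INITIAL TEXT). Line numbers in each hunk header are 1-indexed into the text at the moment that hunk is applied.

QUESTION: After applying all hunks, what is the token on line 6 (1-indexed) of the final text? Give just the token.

Answer: vizlh

Derivation:
Hunk 1: at line 6 remove [qiru] add [txz,xbz] -> 10 lines: kdl xphn bbohr hsa qkiuv cmoez txz xbz uogea yyrxm
Hunk 2: at line 5 remove [txz,xbz] add [vizlh] -> 9 lines: kdl xphn bbohr hsa qkiuv cmoez vizlh uogea yyrxm
Hunk 3: at line 1 remove [bbohr,hsa,qkiuv] add [qkhq,mbns] -> 8 lines: kdl xphn qkhq mbns cmoez vizlh uogea yyrxm
Hunk 4: at line 1 remove [xphn] add [kkqre] -> 8 lines: kdl kkqre qkhq mbns cmoez vizlh uogea yyrxm
Final line 6: vizlh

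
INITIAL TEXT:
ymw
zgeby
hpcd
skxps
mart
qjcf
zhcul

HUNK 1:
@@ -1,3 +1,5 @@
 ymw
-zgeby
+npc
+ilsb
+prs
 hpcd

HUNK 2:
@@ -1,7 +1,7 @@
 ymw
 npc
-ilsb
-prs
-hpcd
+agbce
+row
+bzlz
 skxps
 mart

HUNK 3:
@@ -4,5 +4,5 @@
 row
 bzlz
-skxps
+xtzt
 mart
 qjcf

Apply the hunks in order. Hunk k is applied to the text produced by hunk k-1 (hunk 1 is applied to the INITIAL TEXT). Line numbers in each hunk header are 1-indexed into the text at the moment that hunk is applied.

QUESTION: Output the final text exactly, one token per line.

Hunk 1: at line 1 remove [zgeby] add [npc,ilsb,prs] -> 9 lines: ymw npc ilsb prs hpcd skxps mart qjcf zhcul
Hunk 2: at line 1 remove [ilsb,prs,hpcd] add [agbce,row,bzlz] -> 9 lines: ymw npc agbce row bzlz skxps mart qjcf zhcul
Hunk 3: at line 4 remove [skxps] add [xtzt] -> 9 lines: ymw npc agbce row bzlz xtzt mart qjcf zhcul

Answer: ymw
npc
agbce
row
bzlz
xtzt
mart
qjcf
zhcul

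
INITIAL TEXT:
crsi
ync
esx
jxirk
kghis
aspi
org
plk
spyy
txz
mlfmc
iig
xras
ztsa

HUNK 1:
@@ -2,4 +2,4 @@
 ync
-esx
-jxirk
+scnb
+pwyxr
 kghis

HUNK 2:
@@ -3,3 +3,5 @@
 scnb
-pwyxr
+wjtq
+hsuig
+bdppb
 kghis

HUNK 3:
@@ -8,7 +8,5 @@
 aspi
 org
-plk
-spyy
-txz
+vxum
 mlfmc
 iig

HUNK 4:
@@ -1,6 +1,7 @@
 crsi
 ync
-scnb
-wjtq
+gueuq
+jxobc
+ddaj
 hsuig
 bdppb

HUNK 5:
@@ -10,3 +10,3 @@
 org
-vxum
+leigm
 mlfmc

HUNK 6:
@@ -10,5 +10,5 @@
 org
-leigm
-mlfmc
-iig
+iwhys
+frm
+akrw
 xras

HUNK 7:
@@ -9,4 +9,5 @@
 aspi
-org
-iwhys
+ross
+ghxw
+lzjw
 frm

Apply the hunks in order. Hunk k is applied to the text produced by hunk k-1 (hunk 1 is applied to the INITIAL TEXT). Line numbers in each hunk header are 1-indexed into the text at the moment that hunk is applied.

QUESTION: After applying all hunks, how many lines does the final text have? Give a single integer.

Hunk 1: at line 2 remove [esx,jxirk] add [scnb,pwyxr] -> 14 lines: crsi ync scnb pwyxr kghis aspi org plk spyy txz mlfmc iig xras ztsa
Hunk 2: at line 3 remove [pwyxr] add [wjtq,hsuig,bdppb] -> 16 lines: crsi ync scnb wjtq hsuig bdppb kghis aspi org plk spyy txz mlfmc iig xras ztsa
Hunk 3: at line 8 remove [plk,spyy,txz] add [vxum] -> 14 lines: crsi ync scnb wjtq hsuig bdppb kghis aspi org vxum mlfmc iig xras ztsa
Hunk 4: at line 1 remove [scnb,wjtq] add [gueuq,jxobc,ddaj] -> 15 lines: crsi ync gueuq jxobc ddaj hsuig bdppb kghis aspi org vxum mlfmc iig xras ztsa
Hunk 5: at line 10 remove [vxum] add [leigm] -> 15 lines: crsi ync gueuq jxobc ddaj hsuig bdppb kghis aspi org leigm mlfmc iig xras ztsa
Hunk 6: at line 10 remove [leigm,mlfmc,iig] add [iwhys,frm,akrw] -> 15 lines: crsi ync gueuq jxobc ddaj hsuig bdppb kghis aspi org iwhys frm akrw xras ztsa
Hunk 7: at line 9 remove [org,iwhys] add [ross,ghxw,lzjw] -> 16 lines: crsi ync gueuq jxobc ddaj hsuig bdppb kghis aspi ross ghxw lzjw frm akrw xras ztsa
Final line count: 16

Answer: 16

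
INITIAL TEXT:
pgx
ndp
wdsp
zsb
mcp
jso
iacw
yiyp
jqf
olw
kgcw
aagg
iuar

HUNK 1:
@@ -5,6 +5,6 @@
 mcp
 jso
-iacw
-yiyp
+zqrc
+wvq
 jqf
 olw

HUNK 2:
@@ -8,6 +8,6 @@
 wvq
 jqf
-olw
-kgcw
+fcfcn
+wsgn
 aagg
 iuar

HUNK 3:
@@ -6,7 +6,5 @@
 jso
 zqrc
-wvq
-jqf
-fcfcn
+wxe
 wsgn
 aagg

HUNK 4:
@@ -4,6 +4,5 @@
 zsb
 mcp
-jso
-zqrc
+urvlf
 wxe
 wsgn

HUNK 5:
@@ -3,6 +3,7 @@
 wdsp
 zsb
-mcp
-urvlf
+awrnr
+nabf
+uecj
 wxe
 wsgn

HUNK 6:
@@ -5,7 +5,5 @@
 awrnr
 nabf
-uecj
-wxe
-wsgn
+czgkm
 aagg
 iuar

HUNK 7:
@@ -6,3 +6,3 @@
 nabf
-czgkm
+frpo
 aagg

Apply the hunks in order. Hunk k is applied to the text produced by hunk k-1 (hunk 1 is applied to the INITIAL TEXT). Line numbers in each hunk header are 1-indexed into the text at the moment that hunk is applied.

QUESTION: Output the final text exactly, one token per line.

Answer: pgx
ndp
wdsp
zsb
awrnr
nabf
frpo
aagg
iuar

Derivation:
Hunk 1: at line 5 remove [iacw,yiyp] add [zqrc,wvq] -> 13 lines: pgx ndp wdsp zsb mcp jso zqrc wvq jqf olw kgcw aagg iuar
Hunk 2: at line 8 remove [olw,kgcw] add [fcfcn,wsgn] -> 13 lines: pgx ndp wdsp zsb mcp jso zqrc wvq jqf fcfcn wsgn aagg iuar
Hunk 3: at line 6 remove [wvq,jqf,fcfcn] add [wxe] -> 11 lines: pgx ndp wdsp zsb mcp jso zqrc wxe wsgn aagg iuar
Hunk 4: at line 4 remove [jso,zqrc] add [urvlf] -> 10 lines: pgx ndp wdsp zsb mcp urvlf wxe wsgn aagg iuar
Hunk 5: at line 3 remove [mcp,urvlf] add [awrnr,nabf,uecj] -> 11 lines: pgx ndp wdsp zsb awrnr nabf uecj wxe wsgn aagg iuar
Hunk 6: at line 5 remove [uecj,wxe,wsgn] add [czgkm] -> 9 lines: pgx ndp wdsp zsb awrnr nabf czgkm aagg iuar
Hunk 7: at line 6 remove [czgkm] add [frpo] -> 9 lines: pgx ndp wdsp zsb awrnr nabf frpo aagg iuar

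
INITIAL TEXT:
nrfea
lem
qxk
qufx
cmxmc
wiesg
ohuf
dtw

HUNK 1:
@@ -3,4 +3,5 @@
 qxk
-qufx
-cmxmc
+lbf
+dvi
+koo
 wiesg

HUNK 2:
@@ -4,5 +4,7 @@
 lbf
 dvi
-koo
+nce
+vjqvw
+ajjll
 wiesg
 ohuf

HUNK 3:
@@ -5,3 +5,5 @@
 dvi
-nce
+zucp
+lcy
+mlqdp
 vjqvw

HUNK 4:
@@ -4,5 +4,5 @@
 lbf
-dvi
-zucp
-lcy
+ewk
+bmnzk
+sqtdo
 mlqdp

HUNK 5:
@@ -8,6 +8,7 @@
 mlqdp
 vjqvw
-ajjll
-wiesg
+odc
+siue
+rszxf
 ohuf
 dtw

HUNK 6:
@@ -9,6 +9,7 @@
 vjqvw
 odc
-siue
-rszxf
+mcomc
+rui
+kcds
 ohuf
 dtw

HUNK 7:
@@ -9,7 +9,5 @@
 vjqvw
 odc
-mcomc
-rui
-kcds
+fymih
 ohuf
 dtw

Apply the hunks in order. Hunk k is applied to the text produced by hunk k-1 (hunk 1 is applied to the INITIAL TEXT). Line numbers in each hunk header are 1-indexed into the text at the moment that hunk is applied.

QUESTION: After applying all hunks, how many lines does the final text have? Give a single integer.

Hunk 1: at line 3 remove [qufx,cmxmc] add [lbf,dvi,koo] -> 9 lines: nrfea lem qxk lbf dvi koo wiesg ohuf dtw
Hunk 2: at line 4 remove [koo] add [nce,vjqvw,ajjll] -> 11 lines: nrfea lem qxk lbf dvi nce vjqvw ajjll wiesg ohuf dtw
Hunk 3: at line 5 remove [nce] add [zucp,lcy,mlqdp] -> 13 lines: nrfea lem qxk lbf dvi zucp lcy mlqdp vjqvw ajjll wiesg ohuf dtw
Hunk 4: at line 4 remove [dvi,zucp,lcy] add [ewk,bmnzk,sqtdo] -> 13 lines: nrfea lem qxk lbf ewk bmnzk sqtdo mlqdp vjqvw ajjll wiesg ohuf dtw
Hunk 5: at line 8 remove [ajjll,wiesg] add [odc,siue,rszxf] -> 14 lines: nrfea lem qxk lbf ewk bmnzk sqtdo mlqdp vjqvw odc siue rszxf ohuf dtw
Hunk 6: at line 9 remove [siue,rszxf] add [mcomc,rui,kcds] -> 15 lines: nrfea lem qxk lbf ewk bmnzk sqtdo mlqdp vjqvw odc mcomc rui kcds ohuf dtw
Hunk 7: at line 9 remove [mcomc,rui,kcds] add [fymih] -> 13 lines: nrfea lem qxk lbf ewk bmnzk sqtdo mlqdp vjqvw odc fymih ohuf dtw
Final line count: 13

Answer: 13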